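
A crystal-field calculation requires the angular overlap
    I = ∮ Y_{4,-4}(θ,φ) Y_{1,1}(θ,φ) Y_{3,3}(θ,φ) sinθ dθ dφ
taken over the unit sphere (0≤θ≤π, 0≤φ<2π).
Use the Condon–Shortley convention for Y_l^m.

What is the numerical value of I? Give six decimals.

m-sum 0 ✓  L=8 even ✓  3≤3≤5 ✓
Π(2lᵢ+1) = 9×3×7 = 189
triangle coeff Δ(4,1,3) = 1/252
Σ_t [1,1]: t=1:−1/36 = -1/36
(3j)²=4/63 [(4 1 3; 0 0 0)], sign=+1
Σ_t [2,2]: t=2:+1/1440 = 1/1440
(3j)²=1/9 [(4 1 3; -4 1 3)], sign=+1
⇒ 4πI² = 4/3
I = (+1)√(4/3/(4π)) = 0.32573501

0.325735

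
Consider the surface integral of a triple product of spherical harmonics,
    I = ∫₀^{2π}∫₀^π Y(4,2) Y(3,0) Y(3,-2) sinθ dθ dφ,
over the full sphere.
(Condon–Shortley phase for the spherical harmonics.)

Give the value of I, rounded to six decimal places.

-0.044418

Rules hold: Σm=0, L=10 even, 1≤3≤7.
N = 9·7·7 = 441
Δ = 4!·4!·2!/11! = 1/34650
Racah Σ t=1..3: t=1:−1/72 t=2:+1/16 t=3:−1/72 = 5/144
⇒ 3j(4 3 3; 0 0 0)² = 2/77, sgn -1
Racah Σ t=1..2: t=1:−1/72 t=2:+1/96 = -1/288
⇒ 3j(4 3 3; 2 0 -2)² = 1/462, sgn +1
4πI² = N·(3j₀)²·(3jₘ)² = 3/121
I = -1·√(0.0247934/4π) = -0.04441841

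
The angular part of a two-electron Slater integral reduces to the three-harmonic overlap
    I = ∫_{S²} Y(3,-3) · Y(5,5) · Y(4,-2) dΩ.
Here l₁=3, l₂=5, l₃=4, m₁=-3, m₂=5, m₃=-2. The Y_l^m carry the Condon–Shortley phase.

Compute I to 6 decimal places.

m-sum 0 ✓  L=12 even ✓  2≤4≤8 ✓
Π(2lᵢ+1) = 7×11×9 = 693
triangle coeff Δ(3,5,4) = 1/180180
Σ_t [1,3]: t=1:−1/576 t=2:+1/144 t=3:−1/576 = 1/288
(3j)²=20/1001 [(3 5 4; 0 0 0)], sign=+1
Σ_t [4,4]: t=4:+1/34560 = 1/34560
(3j)²=5/286 [(3 5 4; -3 5 -2)], sign=+1
⇒ 4πI² = 450/1859
I = (+1)√(450/1859/(4π)) = 0.13879110

0.138791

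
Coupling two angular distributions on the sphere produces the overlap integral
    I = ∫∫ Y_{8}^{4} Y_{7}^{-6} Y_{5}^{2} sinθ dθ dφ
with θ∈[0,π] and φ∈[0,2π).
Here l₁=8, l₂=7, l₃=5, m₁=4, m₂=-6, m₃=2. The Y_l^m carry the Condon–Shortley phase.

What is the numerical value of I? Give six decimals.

Rules hold: Σm=0, L=20 even, 1≤5≤15.
N = 17·15·11 = 2805
Δ = 10!·6!·4!/21! = 1/814773960
Racah Σ t=3..7: t=3:−1/87091200 t=4:+1/4976640 t=5:−1/2073600 t=6:+1/4976640 t=7:−1/87091200 = -1/9676800
⇒ 3j(8 7 5; 0 0 0)² = 360/46189, sgn +1
Racah Σ t=0..1: t=0:+1/1045094400 t=1:−1/313528320 = -1/447897600
⇒ 3j(8 7 5; 4 -6 2)² = 77/5814, sgn +1
4πI² = N·(3j₀)²·(3jₘ)² = 23100/79781
I = +1·√(0.289543/4π) = 0.15179285

0.151793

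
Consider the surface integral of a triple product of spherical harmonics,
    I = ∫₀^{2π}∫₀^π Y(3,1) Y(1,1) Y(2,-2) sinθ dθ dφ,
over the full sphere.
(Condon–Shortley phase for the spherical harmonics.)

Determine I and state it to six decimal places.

Checks pass: Σm=0; 6 even; l₃=2∈[2,4].
(2·3+1)(2·1+1)(2·2+1) = 105
Δ: 2! 4! 0! / 7! → 1/105
sum: t=1:−1/4 = -1/4
3j²(3 1 2; 0 0 0) = Δ·Π!·Σ² = 3/35  (sign -1)
sum: t=2:+1/48 = 1/48
3j²(3 1 2; 1 1 -2) = Δ·Π!·Σ² = 1/105  (sign +1)
combine: 4πI² = 105·3/35·1/105 = 3/35
take √, sign -1: I = -0.08258890

-0.082589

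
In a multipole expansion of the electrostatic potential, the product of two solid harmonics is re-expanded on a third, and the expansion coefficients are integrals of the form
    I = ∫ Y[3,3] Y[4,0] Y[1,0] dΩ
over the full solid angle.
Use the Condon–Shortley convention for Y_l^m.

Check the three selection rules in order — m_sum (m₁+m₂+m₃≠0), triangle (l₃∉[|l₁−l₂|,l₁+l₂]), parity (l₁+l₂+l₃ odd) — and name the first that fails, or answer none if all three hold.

m_sum

azimuthal sum: 3 + 0 + 0 = 3  ✗
1 ≤ 1 ≤ 7 (triangle on l)
L = 3 + 4 + 1 = 8 (even)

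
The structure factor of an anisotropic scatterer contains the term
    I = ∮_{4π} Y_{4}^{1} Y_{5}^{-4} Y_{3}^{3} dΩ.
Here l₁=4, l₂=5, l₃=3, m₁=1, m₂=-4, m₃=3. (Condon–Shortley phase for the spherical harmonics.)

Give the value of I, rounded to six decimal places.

Rules hold: Σm=0, L=12 even, 1≤3≤9.
N = 9·11·7 = 693
Δ = 6!·2!·4!/13! = 1/180180
Racah Σ t=2..4: t=2:+1/576 t=3:−1/144 t=4:+1/576 = -1/288
⇒ 3j(4 5 3; 0 0 0)² = 20/1001, sgn +1
Racah Σ t=1..1: t=1:−1/5760 = -1/5760
⇒ 3j(4 5 3; 1 -4 3)² = 9/286, sgn -1
4πI² = N·(3j₀)²·(3jₘ)² = 810/1859
I = -1·√(0.435718/4π) = -0.18620781

-0.186208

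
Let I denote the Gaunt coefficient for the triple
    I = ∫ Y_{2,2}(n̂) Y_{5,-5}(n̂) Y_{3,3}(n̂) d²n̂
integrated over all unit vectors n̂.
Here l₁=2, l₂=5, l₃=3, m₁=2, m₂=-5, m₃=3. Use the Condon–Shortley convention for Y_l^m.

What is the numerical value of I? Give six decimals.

-0.347235

m-sum 0 ✓  L=10 even ✓  3≤3≤7 ✓
Π(2lᵢ+1) = 5×11×7 = 385
triangle coeff Δ(2,5,3) = 1/2310
Σ_t [2,2]: t=2:+1/144 = 1/144
(3j)²=10/231 [(2 5 3; 0 0 0)], sign=-1
Σ_t [0,0]: t=0:+1/17280 = 1/17280
(3j)²=1/11 [(2 5 3; 2 -5 3)], sign=+1
⇒ 4πI² = 50/33
I = (-1)√(50/33/(4π)) = -0.34723469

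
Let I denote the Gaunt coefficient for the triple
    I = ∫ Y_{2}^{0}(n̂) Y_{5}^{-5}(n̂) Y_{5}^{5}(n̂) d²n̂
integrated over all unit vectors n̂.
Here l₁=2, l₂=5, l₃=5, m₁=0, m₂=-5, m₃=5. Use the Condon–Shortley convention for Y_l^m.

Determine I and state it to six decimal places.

0.242609

Rules hold: Σm=0, L=12 even, 3≤5≤7.
N = 5·11·11 = 605
Δ = 2!·2!·8!/13! = 1/38610
Racah Σ t=0..2: t=0:+1/2880 t=1:−1/576 t=2:+1/2880 = -1/960
⇒ 3j(2 5 5; 0 0 0)² = 10/429, sgn +1
Racah Σ t=0..0: t=0:+1/161280 = 1/161280
⇒ 3j(2 5 5; 0 -5 5)² = 15/286, sgn +1
4πI² = N·(3j₀)²·(3jₘ)² = 125/169
I = +1·√(0.739645/4π) = 0.24260890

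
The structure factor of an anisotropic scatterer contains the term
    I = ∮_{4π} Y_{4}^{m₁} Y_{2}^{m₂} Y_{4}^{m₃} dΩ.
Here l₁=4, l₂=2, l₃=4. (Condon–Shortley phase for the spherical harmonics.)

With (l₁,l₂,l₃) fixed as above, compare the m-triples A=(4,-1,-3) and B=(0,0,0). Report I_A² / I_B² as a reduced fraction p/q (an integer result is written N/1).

Shared (l₁,l₂,l₃)=(4,2,4): N and (l;000)² cancel in I_A²/I_B².
A: Δ = 2!·6!·2!/11! = 1/13860; Racah Σ t=0..0: t=0:+1/1440 = 1/1440; ⇒ 3j(4 2 4; 4 -1 -3)² = 7/165, sgn -1
B: Δ = 2!·6!·2!/11! = 1/13860; Racah Σ t=0..2: t=0:+1/192 t=1:−1/36 t=2:+1/192 = -5/288; ⇒ 3j(4 2 4; 0 0 0)² = 20/693, sgn -1
I_A²/I_B² = (7/165)/(20/693) = 147/100

147/100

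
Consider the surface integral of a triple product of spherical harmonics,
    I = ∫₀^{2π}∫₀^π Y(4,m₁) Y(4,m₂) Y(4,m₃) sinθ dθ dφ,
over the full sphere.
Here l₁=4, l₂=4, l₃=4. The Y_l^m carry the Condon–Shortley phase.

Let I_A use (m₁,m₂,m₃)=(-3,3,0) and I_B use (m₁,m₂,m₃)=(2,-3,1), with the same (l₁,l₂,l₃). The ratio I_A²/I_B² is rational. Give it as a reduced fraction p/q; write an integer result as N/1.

Shared (l₁,l₂,l₃)=(4,4,4): N and (l;000)² cancel in I_A²/I_B².
A: Δ = 4!·4!·4!/13! = 1/450450; Racah Σ t=3..4: t=3:−1/3456 t=4:+1/864 = 1/1152; ⇒ 3j(4 4 4; -3 3 0)² = 7/286, sgn +1
B: Δ = 4!·4!·4!/13! = 1/450450; Racah Σ t=0..1: t=0:+1/576 t=1:−1/864 = 1/1728; ⇒ 3j(4 4 4; 2 -3 1)² = 5/1287, sgn -1
I_A²/I_B² = (7/286)/(5/1287) = 63/10

63/10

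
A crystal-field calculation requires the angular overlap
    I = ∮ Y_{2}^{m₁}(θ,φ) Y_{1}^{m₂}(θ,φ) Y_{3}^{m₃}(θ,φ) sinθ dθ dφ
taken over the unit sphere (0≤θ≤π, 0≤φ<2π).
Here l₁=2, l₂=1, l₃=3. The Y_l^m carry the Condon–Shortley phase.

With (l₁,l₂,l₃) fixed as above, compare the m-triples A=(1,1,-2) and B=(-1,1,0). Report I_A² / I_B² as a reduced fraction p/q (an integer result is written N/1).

Same 2,1,3: normalisation and zero-m 3j drop out of the ratio.
A: Δ: 0! 4! 2! / 7! → 1/105; sum: t=0:+1/12 = 1/12; 3j²(2 1 3; 1 1 -2) = Δ·Π!·Σ² = 2/21  (sign -1)
B: Δ: 0! 4! 2! / 7! → 1/105; sum: t=0:+1/12 = 1/12; 3j²(2 1 3; -1 1 0) = Δ·Π!·Σ² = 1/35  (sign -1)
I_A²/I_B² = (2/21)/(1/35) = 10/3

10/3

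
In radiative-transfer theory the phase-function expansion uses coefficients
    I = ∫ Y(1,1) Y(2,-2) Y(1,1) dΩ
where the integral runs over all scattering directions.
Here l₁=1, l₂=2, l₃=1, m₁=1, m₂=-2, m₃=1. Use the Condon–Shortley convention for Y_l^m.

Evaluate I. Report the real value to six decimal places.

Rules hold: Σm=0, L=4 even, 1≤1≤3.
N = 3·5·3 = 45
Δ = 2!·0!·2!/5! = 1/30
Racah Σ t=1..1: t=1:−1/1 = -1/1
⇒ 3j(1 2 1; 0 0 0)² = 2/15, sgn +1
Racah Σ t=0..0: t=0:+1/4 = 1/4
⇒ 3j(1 2 1; 1 -2 1)² = 1/5, sgn +1
4πI² = N·(3j₀)²·(3jₘ)² = 6/5
I = +1·√(1.2/4π) = 0.30901936

0.309019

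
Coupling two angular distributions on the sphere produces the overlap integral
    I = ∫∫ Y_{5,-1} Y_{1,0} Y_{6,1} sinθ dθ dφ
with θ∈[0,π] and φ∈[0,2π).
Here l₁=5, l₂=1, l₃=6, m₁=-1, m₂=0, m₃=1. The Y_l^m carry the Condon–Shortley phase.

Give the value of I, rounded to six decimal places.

Rules hold: Σm=0, L=12 even, 4≤6≤6.
N = 11·3·13 = 429
Δ = 0!·10!·2!/13! = 1/858
Racah Σ t=0..0: t=0:+1/14400 = 1/14400
⇒ 3j(5 1 6; 0 0 0)² = 6/143, sgn +1
Racah Σ t=0..0: t=0:+1/17280 = 1/17280
⇒ 3j(5 1 6; -1 0 1)² = 35/858, sgn -1
4πI² = N·(3j₀)²·(3jₘ)² = 105/143
I = -1·√(0.734266/4π) = -0.24172507

-0.241725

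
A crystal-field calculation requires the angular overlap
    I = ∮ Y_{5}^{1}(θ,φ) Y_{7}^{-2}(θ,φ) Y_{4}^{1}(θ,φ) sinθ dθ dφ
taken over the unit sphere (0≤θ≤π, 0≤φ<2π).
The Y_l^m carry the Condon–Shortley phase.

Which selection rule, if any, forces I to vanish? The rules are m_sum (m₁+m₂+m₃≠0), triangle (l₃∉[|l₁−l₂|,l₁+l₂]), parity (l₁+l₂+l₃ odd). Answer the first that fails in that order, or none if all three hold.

none

azimuthal sum: 1 − 2 + 1 = 0  ✓
2 ≤ 4 ≤ 12 (triangle on l)  ✓
L = 5 + 7 + 4 = 16 (even)  ✓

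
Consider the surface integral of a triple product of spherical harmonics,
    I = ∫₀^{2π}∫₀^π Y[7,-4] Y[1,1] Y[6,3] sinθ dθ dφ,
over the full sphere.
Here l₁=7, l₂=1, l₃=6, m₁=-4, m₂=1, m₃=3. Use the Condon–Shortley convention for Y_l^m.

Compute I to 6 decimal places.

m-sum 0 ✓  L=14 even ✓  6≤6≤8 ✓
Π(2lᵢ+1) = 15×3×13 = 585
triangle coeff Δ(7,1,6) = 1/1365
Σ_t [1,1]: t=1:−1/518400 = -1/518400
(3j)²=7/195 [(7 1 6; 0 0 0)], sign=-1
Σ_t [2,2]: t=2:+1/4354560 = 1/4354560
(3j)²=11/273 [(7 1 6; -4 1 3)], sign=-1
⇒ 4πI² = 11/13
I = (+1)√(11/13/(4π)) = 0.25948947

0.259489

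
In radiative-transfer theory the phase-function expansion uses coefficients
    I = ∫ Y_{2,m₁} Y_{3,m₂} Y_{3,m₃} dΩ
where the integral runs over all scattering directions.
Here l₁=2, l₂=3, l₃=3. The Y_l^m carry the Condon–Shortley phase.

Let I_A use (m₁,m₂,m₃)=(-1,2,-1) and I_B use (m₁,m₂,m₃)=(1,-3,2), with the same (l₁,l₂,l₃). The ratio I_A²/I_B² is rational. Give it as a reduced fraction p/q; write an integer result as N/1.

Same 2,3,3: normalisation and zero-m 3j drop out of the ratio.
A: Δ: 2! 2! 4! / 9! → 1/3780; sum: t=1:−1/48 t=2:+1/12 = 1/16; 3j²(2 3 3; -1 2 -1) = Δ·Π!·Σ² = 1/28  (sign +1)
B: Δ: 2! 2! 4! / 9! → 1/3780; sum: t=0:+1/48 = 1/48; 3j²(2 3 3; 1 -3 2) = Δ·Π!·Σ² = 5/84  (sign -1)
I_A²/I_B² = (1/28)/(5/84) = 3/5

3/5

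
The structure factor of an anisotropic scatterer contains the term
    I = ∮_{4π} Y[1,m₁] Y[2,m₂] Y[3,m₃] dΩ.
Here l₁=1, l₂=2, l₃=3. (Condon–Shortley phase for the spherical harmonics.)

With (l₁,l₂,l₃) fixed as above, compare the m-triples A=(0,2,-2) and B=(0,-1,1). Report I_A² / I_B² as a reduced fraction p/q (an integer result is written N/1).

5/8

Same 1,2,3: normalisation and zero-m 3j drop out of the ratio.
A: Δ: 0! 2! 4! / 7! → 1/105; sum: t=0:+1/24 = 1/24; 3j²(1 2 3; 0 2 -2) = Δ·Π!·Σ² = 1/21  (sign -1)
B: Δ: 0! 2! 4! / 7! → 1/105; sum: t=0:+1/6 = 1/6; 3j²(1 2 3; 0 -1 1) = Δ·Π!·Σ² = 8/105  (sign +1)
I_A²/I_B² = (1/21)/(8/105) = 5/8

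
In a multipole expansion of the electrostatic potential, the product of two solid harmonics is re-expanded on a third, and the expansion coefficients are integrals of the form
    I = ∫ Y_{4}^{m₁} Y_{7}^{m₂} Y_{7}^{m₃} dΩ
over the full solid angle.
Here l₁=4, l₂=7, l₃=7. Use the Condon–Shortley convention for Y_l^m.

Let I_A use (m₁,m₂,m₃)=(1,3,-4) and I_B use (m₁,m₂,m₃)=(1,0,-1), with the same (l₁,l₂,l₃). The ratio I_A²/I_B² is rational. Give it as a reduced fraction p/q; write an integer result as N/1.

13013/1458

Shared (l₁,l₂,l₃)=(4,7,7): N and (l;000)² cancel in I_A²/I_B².
A: Δ = 4!·4!·10!/19! = 1/58198140; Racah Σ t=0..3: t=0:+1/522547200 t=1:−1/8709120 t=2:+1/1935360 t=3:−1/4354560 = 13/74649600; ⇒ 3j(4 7 7; 1 3 -4)² = 91/11628, sgn -1
B: Δ = 4!·4!·10!/19! = 1/58198140; Racah Σ t=0..3: t=0:+1/4354560 t=1:−1/414720 t=2:+1/345600 t=3:−1/2488320 = 1/3225600; ⇒ 3j(4 7 7; 1 0 -1)² = 81/92378, sgn +1
I_A²/I_B² = (91/11628)/(81/92378) = 13013/1458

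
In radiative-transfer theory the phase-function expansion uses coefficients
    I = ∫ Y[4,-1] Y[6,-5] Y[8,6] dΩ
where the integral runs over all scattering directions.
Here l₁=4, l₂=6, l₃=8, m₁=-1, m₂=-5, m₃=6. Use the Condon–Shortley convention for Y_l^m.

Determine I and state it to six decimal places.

Checks pass: Σm=0; 18 even; l₃=8∈[2,10].
(2·4+1)(2·6+1)(2·8+1) = 1989
Δ: 2! 6! 10! / 19! → 1/23279256
sum: t=0:+1/1658880 t=1:−1/518400 t=2:+1/1658880 = -1/1382400
3j²(4 6 8; 0 0 0) = Δ·Π!·Σ² = 504/46189  (sign -1)
sum: t=0:+1/87091200 t=1:−1/174182400 = 1/174182400
3j²(4 6 8; -1 -5 6) = Δ·Π!·Σ² = 55/7752  (sign +1)
combine: 4πI² = 1989·504/46189·55/7752 = 945/6137
take √, sign -1: I = -0.11069625

-0.110696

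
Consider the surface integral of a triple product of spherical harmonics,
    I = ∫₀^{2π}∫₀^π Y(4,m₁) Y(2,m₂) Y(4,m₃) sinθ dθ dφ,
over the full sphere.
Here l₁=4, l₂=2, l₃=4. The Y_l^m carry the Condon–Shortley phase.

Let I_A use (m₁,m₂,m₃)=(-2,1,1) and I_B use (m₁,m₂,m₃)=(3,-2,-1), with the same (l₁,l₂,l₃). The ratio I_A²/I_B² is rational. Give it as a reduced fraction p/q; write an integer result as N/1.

9/14

Shared (l₁,l₂,l₃)=(4,2,4): N and (l;000)² cancel in I_A²/I_B².
A: Δ = 2!·6!·2!/11! = 1/13860; Racah Σ t=1..2: t=1:−1/240 t=2:+1/96 = 1/160; ⇒ 3j(4 2 4; -2 1 1)² = 27/1540, sgn -1
B: Δ = 2!·6!·2!/11! = 1/13860; Racah Σ t=0..0: t=0:+1/480 = 1/480; ⇒ 3j(4 2 4; 3 -2 -1)² = 3/110, sgn -1
I_A²/I_B² = (27/1540)/(3/110) = 9/14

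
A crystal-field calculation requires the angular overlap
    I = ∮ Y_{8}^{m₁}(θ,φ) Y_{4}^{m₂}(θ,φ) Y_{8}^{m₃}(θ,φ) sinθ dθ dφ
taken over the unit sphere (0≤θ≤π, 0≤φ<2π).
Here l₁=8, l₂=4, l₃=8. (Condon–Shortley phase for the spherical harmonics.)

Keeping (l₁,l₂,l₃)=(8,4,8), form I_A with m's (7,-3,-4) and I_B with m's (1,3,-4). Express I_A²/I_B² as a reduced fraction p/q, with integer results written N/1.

143/125

l's match ⇒ only the (l;m) 3-j factors differ between A and B.
A: triangle coeff Δ(8,4,8) = 1/185175900; Σ_t [0,1]: t=0:+1/5748019200 t=1:−1/68976230400 = 1/6270566400; (3j)²=121/11628 [(8 4 8; 7 -3 -4)], sign=+1
B: triangle coeff Δ(8,4,8) = 1/185175900; Σ_t [3,4]: t=3:−1/139345920 t=4:+1/313528320 = -1/250822656; (3j)²=1375/151164 [(8 4 8; 1 3 -4)], sign=-1
I_A²/I_B² = (121/11628)/(1375/151164) = 143/125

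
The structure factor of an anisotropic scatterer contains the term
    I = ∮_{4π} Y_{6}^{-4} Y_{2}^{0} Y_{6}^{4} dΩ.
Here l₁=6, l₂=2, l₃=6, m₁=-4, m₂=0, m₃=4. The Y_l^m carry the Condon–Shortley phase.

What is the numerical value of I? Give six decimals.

-0.022938

Rules hold: Σm=0, L=14 even, 4≤6≤8.
N = 13·5·13 = 845
Δ = 2!·10!·2!/15! = 1/90090
Racah Σ t=0..2: t=0:+1/69120 t=1:−1/14400 t=2:+1/69120 = -7/172800
⇒ 3j(6 2 6; 0 0 0)² = 14/715, sgn -1
Racah Σ t=0..2: t=0:+1/14515200 t=1:−1/362880 t=2:+1/322560 = 1/2419200
⇒ 3j(6 2 6; -4 0 4)² = 2/5005, sgn +1
4πI² = N·(3j₀)²·(3jₘ)² = 4/605
I = -1·√(0.00661157/4π) = -0.02293757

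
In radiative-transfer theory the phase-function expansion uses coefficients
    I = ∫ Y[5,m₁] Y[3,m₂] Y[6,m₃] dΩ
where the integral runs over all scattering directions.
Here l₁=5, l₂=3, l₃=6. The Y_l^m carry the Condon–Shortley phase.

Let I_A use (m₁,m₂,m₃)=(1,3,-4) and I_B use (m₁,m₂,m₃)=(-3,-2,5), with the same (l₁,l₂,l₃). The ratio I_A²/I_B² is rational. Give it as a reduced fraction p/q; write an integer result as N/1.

14/11

Shared (l₁,l₂,l₃)=(5,3,6): N and (l;000)² cancel in I_A²/I_B².
A: Δ = 2!·8!·4!/15! = 1/675675; Racah Σ t=2..2: t=2:+1/69120 = 1/69120; ⇒ 3j(5 3 6; 1 3 -4)² = 4/143, sgn +1
B: Δ = 2!·8!·4!/15! = 1/675675; Racah Σ t=0..1: t=0:+1/483840 t=1:−1/120960 = -1/161280; ⇒ 3j(5 3 6; -3 -2 5)² = 2/91, sgn +1
I_A²/I_B² = (4/143)/(2/91) = 14/11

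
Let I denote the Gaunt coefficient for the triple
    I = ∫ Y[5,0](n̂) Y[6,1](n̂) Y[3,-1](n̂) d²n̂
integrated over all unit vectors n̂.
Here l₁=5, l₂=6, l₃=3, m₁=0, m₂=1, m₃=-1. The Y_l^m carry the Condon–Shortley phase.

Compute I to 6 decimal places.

m-sum 0 ✓  L=14 even ✓  1≤3≤11 ✓
Π(2lᵢ+1) = 11×13×7 = 1001
triangle coeff Δ(5,6,3) = 1/675675
Σ_t [3,5]: t=3:−1/8640 t=4:+1/2304 t=5:−1/8640 = 7/34560
(3j)²=7/429 [(5 6 3; 0 0 0)], sign=-1
Σ_t [3,5]: t=3:−1/34560 t=4:+1/3456 t=5:−1/5760 = 1/11520
(3j)²=2/429 [(5 6 3; 0 1 -1)], sign=+1
⇒ 4πI² = 98/1287
I = (-1)√(98/1287/(4π)) = -0.07784287

-0.077843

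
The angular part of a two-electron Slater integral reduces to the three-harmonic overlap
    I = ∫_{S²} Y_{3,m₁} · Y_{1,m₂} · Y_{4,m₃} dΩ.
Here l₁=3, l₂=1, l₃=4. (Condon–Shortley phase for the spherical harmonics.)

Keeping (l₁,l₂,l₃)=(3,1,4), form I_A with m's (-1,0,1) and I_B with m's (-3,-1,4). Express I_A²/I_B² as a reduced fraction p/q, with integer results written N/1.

15/28

Shared (l₁,l₂,l₃)=(3,1,4): N and (l;000)² cancel in I_A²/I_B².
A: Δ = 0!·6!·2!/9! = 1/252; Racah Σ t=0..0: t=0:+1/48 = 1/48; ⇒ 3j(3 1 4; -1 0 1)² = 5/84, sgn -1
B: Δ = 0!·6!·2!/9! = 1/252; Racah Σ t=0..0: t=0:+1/1440 = 1/1440; ⇒ 3j(3 1 4; -3 -1 4)² = 1/9, sgn +1
I_A²/I_B² = (5/84)/(1/9) = 15/28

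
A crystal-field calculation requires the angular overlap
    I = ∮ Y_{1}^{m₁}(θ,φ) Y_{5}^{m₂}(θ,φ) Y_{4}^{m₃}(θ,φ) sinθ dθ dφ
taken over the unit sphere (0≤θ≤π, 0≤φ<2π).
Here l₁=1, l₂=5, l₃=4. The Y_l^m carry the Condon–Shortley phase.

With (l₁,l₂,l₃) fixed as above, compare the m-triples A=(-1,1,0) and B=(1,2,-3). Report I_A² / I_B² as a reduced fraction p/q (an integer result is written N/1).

Same 1,5,4: normalisation and zero-m 3j drop out of the ratio.
A: Δ: 2! 0! 8! / 11! → 1/495; sum: t=2:+1/1152 = 1/1152; 3j²(1 5 4; -1 1 0) = Δ·Π!·Σ² = 1/33  (sign +1)
B: Δ: 2! 0! 8! / 11! → 1/495; sum: t=0:+1/10080 = 1/10080; 3j²(1 5 4; 1 2 -3) = Δ·Π!·Σ² = 1/165  (sign -1)
I_A²/I_B² = (1/33)/(1/165) = 5/1

5/1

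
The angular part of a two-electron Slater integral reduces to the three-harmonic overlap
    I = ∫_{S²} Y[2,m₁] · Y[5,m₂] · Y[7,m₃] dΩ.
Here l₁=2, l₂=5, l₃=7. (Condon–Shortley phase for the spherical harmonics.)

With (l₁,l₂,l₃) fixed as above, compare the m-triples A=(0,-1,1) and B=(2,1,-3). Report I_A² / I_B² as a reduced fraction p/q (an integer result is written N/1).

2/1

Shared (l₁,l₂,l₃)=(2,5,7): N and (l;000)² cancel in I_A²/I_B².
A: Δ = 0!·4!·10!/15! = 1/15015; Racah Σ t=0..0: t=0:+1/69120 = 1/69120; ⇒ 3j(2 5 7; 0 -1 1)² = 4/143, sgn +1
B: Δ = 0!·4!·10!/15! = 1/15015; Racah Σ t=0..0: t=0:+1/414720 = 1/414720; ⇒ 3j(2 5 7; 2 1 -3)² = 2/143, sgn +1
I_A²/I_B² = (4/143)/(2/143) = 2/1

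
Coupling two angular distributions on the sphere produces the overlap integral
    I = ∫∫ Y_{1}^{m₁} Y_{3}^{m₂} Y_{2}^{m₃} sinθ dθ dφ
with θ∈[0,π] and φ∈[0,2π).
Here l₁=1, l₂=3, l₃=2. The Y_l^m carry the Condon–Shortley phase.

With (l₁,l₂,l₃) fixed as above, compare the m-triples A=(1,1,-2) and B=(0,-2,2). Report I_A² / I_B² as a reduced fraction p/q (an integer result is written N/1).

l's match ⇒ only the (l;m) 3-j factors differ between A and B.
A: triangle coeff Δ(1,3,2) = 1/105; Σ_t [0,0]: t=0:+1/48 = 1/48; (3j)²=1/105 [(1 3 2; 1 1 -2)], sign=+1
B: triangle coeff Δ(1,3,2) = 1/105; Σ_t [1,1]: t=1:−1/24 = -1/24; (3j)²=1/21 [(1 3 2; 0 -2 2)], sign=-1
I_A²/I_B² = (1/105)/(1/21) = 1/5

1/5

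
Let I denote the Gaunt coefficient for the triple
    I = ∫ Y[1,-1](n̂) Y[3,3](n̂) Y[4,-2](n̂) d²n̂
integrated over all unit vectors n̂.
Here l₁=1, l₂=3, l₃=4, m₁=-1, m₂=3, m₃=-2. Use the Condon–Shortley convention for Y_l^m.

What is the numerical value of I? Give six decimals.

0.061558

Rules hold: Σm=0, L=8 even, 2≤4≤4.
N = 3·7·9 = 189
Δ = 0!·2!·6!/9! = 1/252
Racah Σ t=0..0: t=0:+1/36 = 1/36
⇒ 3j(1 3 4; 0 0 0)² = 4/63, sgn +1
Racah Σ t=0..0: t=0:+1/1440 = 1/1440
⇒ 3j(1 3 4; -1 3 -2)² = 1/252, sgn +1
4πI² = N·(3j₀)²·(3jₘ)² = 1/21
I = +1·√(0.047619/4π) = 0.06155813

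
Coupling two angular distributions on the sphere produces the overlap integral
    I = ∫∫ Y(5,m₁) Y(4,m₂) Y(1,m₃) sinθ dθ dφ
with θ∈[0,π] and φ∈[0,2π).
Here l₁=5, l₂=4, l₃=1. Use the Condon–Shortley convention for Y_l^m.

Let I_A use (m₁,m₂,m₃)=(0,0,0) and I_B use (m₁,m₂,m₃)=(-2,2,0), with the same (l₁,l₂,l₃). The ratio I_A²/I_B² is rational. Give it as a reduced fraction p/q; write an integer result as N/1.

25/21

Same 5,4,1: normalisation and zero-m 3j drop out of the ratio.
A: Δ: 8! 2! 0! / 11! → 1/495; sum: t=4:+1/576 = 1/576; 3j²(5 4 1; 0 0 0) = Δ·Π!·Σ² = 5/99  (sign -1)
B: Δ: 8! 2! 0! / 11! → 1/495; sum: t=6:+1/1440 = 1/1440; 3j²(5 4 1; -2 2 0) = Δ·Π!·Σ² = 7/165  (sign -1)
I_A²/I_B² = (5/99)/(7/165) = 25/21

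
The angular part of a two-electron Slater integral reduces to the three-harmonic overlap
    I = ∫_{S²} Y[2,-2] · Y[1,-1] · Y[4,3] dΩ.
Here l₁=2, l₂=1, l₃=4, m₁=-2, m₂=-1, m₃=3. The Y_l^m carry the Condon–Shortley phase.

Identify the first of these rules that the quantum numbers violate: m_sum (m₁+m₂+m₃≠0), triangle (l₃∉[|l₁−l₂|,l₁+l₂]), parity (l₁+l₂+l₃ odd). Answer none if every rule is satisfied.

azimuthal sum: -2 − 1 + 3 = 0  ✓
1 ≤ 4 ≤ 3 (triangle on l)  ✗
L = 2 + 1 + 4 = 7 (odd)

triangle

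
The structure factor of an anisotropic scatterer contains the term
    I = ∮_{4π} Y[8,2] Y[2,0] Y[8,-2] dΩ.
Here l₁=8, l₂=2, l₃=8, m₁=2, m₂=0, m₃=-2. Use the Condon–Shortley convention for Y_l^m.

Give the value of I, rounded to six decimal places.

0.132796

m-sum 0 ✓  L=18 even ✓  6≤8≤10 ✓
Π(2lᵢ+1) = 17×5×17 = 1445
triangle coeff Δ(8,2,8) = 1/348840
Σ_t [0,2]: t=0:+1/116121600 t=1:−1/25401600 t=2:+1/116121600 = -1/45158400
(3j)²=24/1615 [(8 2 8; 0 0 0)], sign=-1
Σ_t [0,2]: t=0:+1/116121600 t=1:−1/43545600 t=2:+1/348364800 = -1/87091200
(3j)²=10/969 [(8 2 8; 2 0 -2)], sign=-1
⇒ 4πI² = 80/361
I = (+1)√(80/361/(4π)) = 0.13279645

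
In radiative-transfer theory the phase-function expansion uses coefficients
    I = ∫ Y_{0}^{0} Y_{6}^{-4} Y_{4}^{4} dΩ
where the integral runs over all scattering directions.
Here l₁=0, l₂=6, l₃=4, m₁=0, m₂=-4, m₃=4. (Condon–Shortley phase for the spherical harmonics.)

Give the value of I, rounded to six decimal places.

0.000000

triangle: need 6≤l₃≤6, have 4; I=0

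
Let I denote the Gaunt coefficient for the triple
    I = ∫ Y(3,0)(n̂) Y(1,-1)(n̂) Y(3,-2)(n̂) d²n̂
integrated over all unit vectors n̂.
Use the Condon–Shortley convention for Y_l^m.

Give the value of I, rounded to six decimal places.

0 − 1 − 2 = -3 ≠ 0: azimuthal integral kills it; I = 0

0.000000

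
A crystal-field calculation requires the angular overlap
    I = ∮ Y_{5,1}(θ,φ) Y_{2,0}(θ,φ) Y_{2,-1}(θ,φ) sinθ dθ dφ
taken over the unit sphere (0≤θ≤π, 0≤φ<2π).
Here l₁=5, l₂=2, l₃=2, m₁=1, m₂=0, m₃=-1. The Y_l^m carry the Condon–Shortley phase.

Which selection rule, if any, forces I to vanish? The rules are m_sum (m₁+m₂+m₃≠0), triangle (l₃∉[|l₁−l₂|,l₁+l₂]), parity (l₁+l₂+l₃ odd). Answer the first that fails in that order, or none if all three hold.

triangle

m₁+m₂+m₃ = 1 + 0 − 1 = 0  ✓
triangle: |5−2|=3 ≤ l₃=2 ≤ 5+2=7  ✗
parity: l₁+l₂+l₃ = 9 is odd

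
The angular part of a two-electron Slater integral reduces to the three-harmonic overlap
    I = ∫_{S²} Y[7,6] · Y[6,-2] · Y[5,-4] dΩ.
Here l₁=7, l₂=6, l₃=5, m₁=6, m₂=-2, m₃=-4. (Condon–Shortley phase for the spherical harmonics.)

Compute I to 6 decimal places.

m-sum 0 ✓  L=18 even ✓  1≤5≤13 ✓
Π(2lᵢ+1) = 15×13×11 = 2145
triangle coeff Δ(7,6,5) = 1/174594420
Σ_t [2,6]: t=2:+1/4147200 t=3:−1/207360 t=4:+1/82944 t=5:−1/207360 t=6:+1/4147200 = 1/345600
(3j)²=420/46189 [(7 6 5; 0 0 0)], sign=-1
Σ_t [0,1]: t=0:+1/116121600 t=1:−1/21772800 = -13/348364800
(3j)²=169/9690 [(7 6 5; 6 -2 -4)], sign=+1
⇒ 4πI² = 35490/104329
I = (-1)√(35490/104329/(4π)) = -0.16453017

-0.164530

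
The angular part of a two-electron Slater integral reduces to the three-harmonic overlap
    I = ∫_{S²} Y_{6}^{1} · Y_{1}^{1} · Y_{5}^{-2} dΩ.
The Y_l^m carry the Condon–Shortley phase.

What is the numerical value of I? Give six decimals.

m-sum 0 ✓  L=12 even ✓  5≤5≤7 ✓
Π(2lᵢ+1) = 13×3×11 = 429
triangle coeff Δ(6,1,5) = 1/858
Σ_t [1,1]: t=1:−1/14400 = -1/14400
(3j)²=6/143 [(6 1 5; 0 0 0)], sign=+1
Σ_t [2,2]: t=2:+1/60480 = 1/60480
(3j)²=5/429 [(6 1 5; 1 1 -2)], sign=-1
⇒ 4πI² = 30/143
I = (-1)√(30/143/(4π)) = -0.12920749

-0.129207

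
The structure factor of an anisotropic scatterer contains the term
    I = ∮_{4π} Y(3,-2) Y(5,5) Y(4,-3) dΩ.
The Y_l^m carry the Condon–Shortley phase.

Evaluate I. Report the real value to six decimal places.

-0.212007

Rules hold: Σm=0, L=12 even, 2≤4≤8.
N = 7·11·9 = 693
Δ = 4!·2!·6!/13! = 1/180180
Racah Σ t=1..3: t=1:−1/576 t=2:+1/144 t=3:−1/576 = 1/288
⇒ 3j(3 5 4; 0 0 0)² = 20/1001, sgn +1
Racah Σ t=4..4: t=4:+1/17280 = 1/17280
⇒ 3j(3 5 4; -2 5 -3)² = 35/858, sgn -1
4πI² = N·(3j₀)²·(3jₘ)² = 1050/1859
I = -1·√(0.56482/4π) = -0.21200691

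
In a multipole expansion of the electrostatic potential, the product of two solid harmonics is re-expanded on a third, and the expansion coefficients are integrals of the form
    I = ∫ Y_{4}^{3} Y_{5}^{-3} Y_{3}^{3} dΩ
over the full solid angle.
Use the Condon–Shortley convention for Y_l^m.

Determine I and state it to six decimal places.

Σmᵢ = 3 ≠ 0, so the φ-integral vanishes; I = 0

0.000000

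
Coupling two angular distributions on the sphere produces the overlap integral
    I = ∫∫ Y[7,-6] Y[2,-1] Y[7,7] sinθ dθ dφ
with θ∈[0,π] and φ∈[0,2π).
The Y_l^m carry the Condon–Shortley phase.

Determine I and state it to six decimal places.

Rules hold: Σm=0, L=16 even, 5≤7≤9.
N = 15·5·15 = 1125
Δ = 2!·12!·2!/17! = 1/185640
Racah Σ t=0..2: t=0:+1/2419200 t=1:−1/518400 t=2:+1/2419200 = -1/907200
⇒ 3j(7 2 7; 0 0 0)² = 56/3315, sgn +1
Racah Σ t=1..1: t=1:−1/958003200 = -1/958003200
⇒ 3j(7 2 7; -6 -1 7)² = 13/680, sgn -1
4πI² = N·(3j₀)²·(3jₘ)² = 105/289
I = -1·√(0.363322/4π) = -0.17003597

-0.170036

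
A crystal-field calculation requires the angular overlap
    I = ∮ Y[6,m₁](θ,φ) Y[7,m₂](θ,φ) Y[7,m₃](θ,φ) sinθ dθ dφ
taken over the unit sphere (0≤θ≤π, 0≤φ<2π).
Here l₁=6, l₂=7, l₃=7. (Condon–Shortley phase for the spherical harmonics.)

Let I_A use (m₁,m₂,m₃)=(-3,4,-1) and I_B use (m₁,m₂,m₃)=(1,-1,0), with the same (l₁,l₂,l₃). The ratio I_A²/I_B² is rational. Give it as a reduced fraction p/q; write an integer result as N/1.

77/15

l's match ⇒ only the (l;m) 3-j factors differ between A and B.
A: triangle coeff Δ(6,7,7) = 1/2444321880; Σ_t [3,6]: t=3:−1/1045094400 t=4:+1/29030400 t=5:−1/8294400 t=6:+1/18662400 = -1/29859840; (3j)²=175/25194 [(6 7 7; -3 4 -1)], sign=-1
B: triangle coeff Δ(6,7,7) = 1/2444321880; Σ_t [0,5]: t=0:+1/124416000 t=1:−1/4147200 t=2:+1/995328 t=3:−1/1244160 t=4:+1/8294400 t=5:−1/435456000 = 1/11612160; (3j)²=125/92378 [(6 7 7; 1 -1 0)], sign=-1
I_A²/I_B² = (175/25194)/(125/92378) = 77/15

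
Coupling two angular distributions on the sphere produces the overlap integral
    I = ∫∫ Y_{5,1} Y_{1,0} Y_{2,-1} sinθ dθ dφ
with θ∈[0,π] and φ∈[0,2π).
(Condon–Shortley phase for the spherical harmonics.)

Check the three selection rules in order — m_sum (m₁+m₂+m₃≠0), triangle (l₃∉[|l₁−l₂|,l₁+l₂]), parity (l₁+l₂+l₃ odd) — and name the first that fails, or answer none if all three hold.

triangle

azimuthal sum: 1 + 0 − 1 = 0  ✓
4 ≤ 2 ≤ 6 (triangle on l)  ✗
L = 5 + 1 + 2 = 8 (even)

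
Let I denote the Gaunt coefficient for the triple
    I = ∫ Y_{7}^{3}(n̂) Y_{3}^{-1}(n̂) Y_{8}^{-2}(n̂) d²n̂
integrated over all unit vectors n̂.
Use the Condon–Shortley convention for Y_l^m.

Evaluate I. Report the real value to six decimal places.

Rules hold: Σm=0, L=18 even, 4≤8≤10.
N = 15·7·17 = 1785
Δ = 2!·12!·4!/19! = 1/5290740
Racah Σ t=0..2: t=0:+1/7257600 t=1:−1/2073600 t=2:+1/7257600 = -1/4838400
⇒ 3j(7 3 8; 0 0 0)² = 252/20995, sgn -1
Racah Σ t=0..2: t=0:+1/7741440 t=1:−1/13063680 t=2:+1/348364800 = 29/522547200
⇒ 3j(7 3 8; 3 -1 -2)² = 1682/264537, sgn +1
4πI² = N·(3j₀)²·(3jₘ)² = 141288/1037153
I = -1·√(0.136227/4π) = -0.10411811

-0.104118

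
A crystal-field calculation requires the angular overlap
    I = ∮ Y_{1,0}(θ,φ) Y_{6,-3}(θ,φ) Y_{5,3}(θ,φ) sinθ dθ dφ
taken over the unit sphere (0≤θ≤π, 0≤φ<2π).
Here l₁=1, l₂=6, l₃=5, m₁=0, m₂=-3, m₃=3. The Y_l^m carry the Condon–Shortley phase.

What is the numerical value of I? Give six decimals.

-0.212310

Checks pass: Σm=0; 12 even; l₃=5∈[5,7].
(2·1+1)(2·6+1)(2·5+1) = 429
Δ: 2! 0! 10! / 13! → 1/858
sum: t=1:−1/14400 = -1/14400
3j²(1 6 5; 0 0 0) = Δ·Π!·Σ² = 6/143  (sign +1)
sum: t=1:−1/80640 = -1/80640
3j²(1 6 5; 0 -3 3) = Δ·Π!·Σ² = 9/286  (sign -1)
combine: 4πI² = 429·6/143·9/286 = 81/143
take √, sign -1: I = -0.21230956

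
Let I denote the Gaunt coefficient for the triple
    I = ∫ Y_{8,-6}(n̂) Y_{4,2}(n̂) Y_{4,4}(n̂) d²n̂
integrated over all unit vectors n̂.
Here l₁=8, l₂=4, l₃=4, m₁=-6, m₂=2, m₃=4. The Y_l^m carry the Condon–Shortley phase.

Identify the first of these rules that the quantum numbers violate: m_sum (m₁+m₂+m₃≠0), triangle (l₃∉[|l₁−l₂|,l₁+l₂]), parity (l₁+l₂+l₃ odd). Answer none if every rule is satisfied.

m₁+m₂+m₃ = -6 + 2 + 4 = 0  ✓
triangle: |8−4|=4 ≤ l₃=4 ≤ 8+4=12  ✓
parity: l₁+l₂+l₃ = 16 is even  ✓

none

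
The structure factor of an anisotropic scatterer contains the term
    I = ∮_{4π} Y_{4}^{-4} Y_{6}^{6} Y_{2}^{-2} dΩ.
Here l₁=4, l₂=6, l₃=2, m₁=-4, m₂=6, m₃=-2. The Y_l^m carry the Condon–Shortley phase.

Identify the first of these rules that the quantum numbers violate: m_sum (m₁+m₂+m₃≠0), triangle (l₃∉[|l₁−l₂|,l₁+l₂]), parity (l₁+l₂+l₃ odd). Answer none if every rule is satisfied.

none

azimuthal sum: -4 + 6 − 2 = 0  ✓
2 ≤ 2 ≤ 10 (triangle on l)  ✓
L = 4 + 6 + 2 = 12 (even)  ✓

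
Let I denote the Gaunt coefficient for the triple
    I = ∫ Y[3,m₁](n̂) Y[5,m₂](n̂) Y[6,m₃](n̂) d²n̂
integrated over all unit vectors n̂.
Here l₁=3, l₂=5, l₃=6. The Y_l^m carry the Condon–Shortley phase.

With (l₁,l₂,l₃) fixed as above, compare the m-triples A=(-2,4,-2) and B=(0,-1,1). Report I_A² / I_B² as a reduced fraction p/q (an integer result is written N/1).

9/7

Same 3,5,6: normalisation and zero-m 3j drop out of the ratio.
A: Δ: 2! 4! 8! / 15! → 1/675675; sum: t=1:−1/967680 t=2:+1/60480 = 1/64512; 3j²(3 5 6; -2 4 -2) = Δ·Π!·Σ² = 15/1001  (sign +1)
B: Δ: 2! 4! 8! / 15! → 1/675675; sum: t=0:+1/6912 t=1:−1/2880 t=2:+1/17280 = -1/6912; 3j²(3 5 6; 0 -1 1) = Δ·Π!·Σ² = 5/429  (sign +1)
I_A²/I_B² = (15/1001)/(5/429) = 9/7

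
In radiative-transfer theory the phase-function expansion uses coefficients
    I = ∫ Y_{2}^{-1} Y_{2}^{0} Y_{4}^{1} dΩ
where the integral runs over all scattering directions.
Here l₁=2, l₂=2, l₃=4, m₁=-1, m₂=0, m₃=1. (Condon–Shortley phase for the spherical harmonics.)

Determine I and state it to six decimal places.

-0.220728

m-sum 0 ✓  L=8 even ✓  0≤4≤4 ✓
Π(2lᵢ+1) = 5×5×9 = 225
triangle coeff Δ(2,2,4) = 1/630
Σ_t [0,0]: t=0:+1/16 = 1/16
(3j)²=2/35 [(2 2 4; 0 0 0)], sign=+1
Σ_t [0,0]: t=0:+1/24 = 1/24
(3j)²=1/21 [(2 2 4; -1 0 1)], sign=-1
⇒ 4πI² = 30/49
I = (-1)√(30/49/(4π)) = -0.22072812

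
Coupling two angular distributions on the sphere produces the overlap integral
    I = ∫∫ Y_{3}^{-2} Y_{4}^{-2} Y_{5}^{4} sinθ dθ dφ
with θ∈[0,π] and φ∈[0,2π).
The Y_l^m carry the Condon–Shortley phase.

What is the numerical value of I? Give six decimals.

Rules hold: Σm=0, L=12 even, 1≤5≤7.
N = 7·9·11 = 693
Δ = 2!·4!·6!/13! = 1/180180
Racah Σ t=0..2: t=0:+1/576 t=1:−1/144 t=2:+1/576 = -1/288
⇒ 3j(3 4 5; 0 0 0)² = 20/1001, sgn +1
Racah Σ t=1..2: t=1:−1/2880 t=2:+1/8640 = -1/4320
⇒ 3j(3 4 5; -2 -2 4)² = 8/429, sgn +1
4πI² = N·(3j₀)²·(3jₘ)² = 480/1859
I = +1·√(0.258203/4π) = 0.14334284

0.143343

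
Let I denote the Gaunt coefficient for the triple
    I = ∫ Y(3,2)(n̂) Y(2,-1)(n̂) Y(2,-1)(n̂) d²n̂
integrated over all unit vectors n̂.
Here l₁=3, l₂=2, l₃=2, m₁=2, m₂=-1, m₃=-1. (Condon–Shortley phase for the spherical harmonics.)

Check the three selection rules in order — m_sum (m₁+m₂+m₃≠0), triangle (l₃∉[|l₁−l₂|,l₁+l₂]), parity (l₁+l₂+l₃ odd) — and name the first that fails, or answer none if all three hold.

parity

Σmᵢ = 0  ✓
l₃∈[|l₁−l₂|,l₁+l₂]=[1,5], have l₃=2  ✓
Σlᵢ = 7 ⇒ odd  ✗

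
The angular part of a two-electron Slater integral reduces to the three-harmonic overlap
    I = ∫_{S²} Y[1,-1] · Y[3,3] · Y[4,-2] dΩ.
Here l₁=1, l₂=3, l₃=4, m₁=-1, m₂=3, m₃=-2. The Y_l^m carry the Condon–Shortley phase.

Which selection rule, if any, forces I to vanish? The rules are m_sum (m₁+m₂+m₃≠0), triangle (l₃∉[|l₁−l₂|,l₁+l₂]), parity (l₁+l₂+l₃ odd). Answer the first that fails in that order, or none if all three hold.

none

Σmᵢ = 0  ✓
l₃∈[|l₁−l₂|,l₁+l₂]=[2,4], have l₃=4  ✓
Σlᵢ = 8 ⇒ even  ✓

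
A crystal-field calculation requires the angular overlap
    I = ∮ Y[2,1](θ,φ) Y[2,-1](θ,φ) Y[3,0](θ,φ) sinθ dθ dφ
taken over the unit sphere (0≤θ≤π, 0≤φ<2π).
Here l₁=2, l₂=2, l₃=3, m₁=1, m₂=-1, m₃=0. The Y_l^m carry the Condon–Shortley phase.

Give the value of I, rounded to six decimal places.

Σlᵢ=7 odd — θ-integrand is odd under cosθ→−cosθ; I=0

0.000000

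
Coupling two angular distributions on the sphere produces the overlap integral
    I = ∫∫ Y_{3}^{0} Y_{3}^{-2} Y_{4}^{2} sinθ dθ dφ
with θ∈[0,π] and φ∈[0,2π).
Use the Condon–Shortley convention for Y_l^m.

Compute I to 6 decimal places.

Rules hold: Σm=0, L=10 even, 0≤4≤6.
N = 7·7·9 = 441
Δ = 2!·4!·4!/11! = 1/34650
Racah Σ t=0..2: t=0:+1/72 t=1:−1/16 t=2:+1/72 = -5/144
⇒ 3j(3 3 4; 0 0 0)² = 2/77, sgn -1
Racah Σ t=0..1: t=0:+1/72 t=1:−1/96 = 1/288
⇒ 3j(3 3 4; 0 -2 2)² = 1/462, sgn +1
4πI² = N·(3j₀)²·(3jₘ)² = 3/121
I = -1·√(0.0247934/4π) = -0.04441841

-0.044418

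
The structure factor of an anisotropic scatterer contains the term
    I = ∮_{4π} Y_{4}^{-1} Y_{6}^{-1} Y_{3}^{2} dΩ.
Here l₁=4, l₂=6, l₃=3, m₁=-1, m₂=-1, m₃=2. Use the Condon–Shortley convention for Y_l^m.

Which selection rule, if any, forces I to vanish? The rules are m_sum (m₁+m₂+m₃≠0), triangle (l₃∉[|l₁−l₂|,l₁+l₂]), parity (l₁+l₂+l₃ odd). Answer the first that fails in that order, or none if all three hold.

m₁+m₂+m₃ = -1 − 1 + 2 = 0  ✓
triangle: |4−6|=2 ≤ l₃=3 ≤ 4+6=10  ✓
parity: l₁+l₂+l₃ = 13 is odd  ✗

parity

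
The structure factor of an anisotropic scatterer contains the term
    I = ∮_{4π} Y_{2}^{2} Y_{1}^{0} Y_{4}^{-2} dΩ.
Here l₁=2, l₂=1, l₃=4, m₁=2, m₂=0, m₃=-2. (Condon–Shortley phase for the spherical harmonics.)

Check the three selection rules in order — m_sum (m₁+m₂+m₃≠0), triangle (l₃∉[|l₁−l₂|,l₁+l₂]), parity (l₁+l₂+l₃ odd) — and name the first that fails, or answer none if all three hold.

m₁+m₂+m₃ = 2 + 0 − 2 = 0  ✓
triangle: |2−1|=1 ≤ l₃=4 ≤ 2+1=3  ✗
parity: l₁+l₂+l₃ = 7 is odd

triangle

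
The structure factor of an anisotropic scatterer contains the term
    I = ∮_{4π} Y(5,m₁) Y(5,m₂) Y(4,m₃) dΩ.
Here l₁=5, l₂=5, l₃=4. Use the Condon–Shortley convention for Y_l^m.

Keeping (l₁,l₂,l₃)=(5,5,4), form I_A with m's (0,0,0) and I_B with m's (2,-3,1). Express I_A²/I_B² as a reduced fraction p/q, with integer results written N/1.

6/5

Shared (l₁,l₂,l₃)=(5,5,4): N and (l;000)² cancel in I_A²/I_B².
A: Δ = 6!·4!·4!/15! = 1/3153150; Racah Σ t=1..5: t=1:−1/69120 t=2:+1/1728 t=3:−1/576 t=4:+1/1728 t=5:−1/69120 = -7/11520; ⇒ 3j(5 5 4; 0 0 0)² = 2/143, sgn -1
B: Δ = 6!·4!·4!/15! = 1/3153150; Racah Σ t=0..2: t=0:+1/17280 t=1:−1/2880 t=2:+1/6912 = -1/6912; ⇒ 3j(5 5 4; 2 -3 1)² = 5/429, sgn +1
I_A²/I_B² = (2/143)/(5/429) = 6/5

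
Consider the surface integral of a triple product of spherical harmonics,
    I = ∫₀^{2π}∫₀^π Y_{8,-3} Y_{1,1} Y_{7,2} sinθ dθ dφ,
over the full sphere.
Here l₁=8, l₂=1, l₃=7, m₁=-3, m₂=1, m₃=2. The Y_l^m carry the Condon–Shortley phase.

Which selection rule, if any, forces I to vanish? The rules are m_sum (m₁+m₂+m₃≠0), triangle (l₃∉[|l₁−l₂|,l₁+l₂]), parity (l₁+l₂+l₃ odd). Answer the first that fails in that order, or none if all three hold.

none

azimuthal sum: -3 + 1 + 2 = 0  ✓
7 ≤ 7 ≤ 9 (triangle on l)  ✓
L = 8 + 1 + 7 = 16 (even)  ✓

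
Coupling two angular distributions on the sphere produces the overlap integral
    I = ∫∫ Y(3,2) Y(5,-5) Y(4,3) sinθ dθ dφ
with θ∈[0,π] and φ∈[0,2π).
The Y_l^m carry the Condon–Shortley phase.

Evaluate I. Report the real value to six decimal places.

m-sum 0 ✓  L=12 even ✓  2≤4≤8 ✓
Π(2lᵢ+1) = 7×11×9 = 693
triangle coeff Δ(3,5,4) = 1/180180
Σ_t [1,3]: t=1:−1/576 t=2:+1/144 t=3:−1/576 = 1/288
(3j)²=20/1001 [(3 5 4; 0 0 0)], sign=+1
Σ_t [0,0]: t=0:+1/17280 = 1/17280
(3j)²=35/858 [(3 5 4; 2 -5 3)], sign=-1
⇒ 4πI² = 1050/1859
I = (-1)√(1050/1859/(4π)) = -0.21200691

-0.212007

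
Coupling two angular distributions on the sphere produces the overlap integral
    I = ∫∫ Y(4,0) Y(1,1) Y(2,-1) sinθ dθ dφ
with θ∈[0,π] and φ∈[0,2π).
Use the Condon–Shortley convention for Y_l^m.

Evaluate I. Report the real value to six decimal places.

0.000000

l₃=2 ∉ [3,5] — triangle fails ⇒ I = 0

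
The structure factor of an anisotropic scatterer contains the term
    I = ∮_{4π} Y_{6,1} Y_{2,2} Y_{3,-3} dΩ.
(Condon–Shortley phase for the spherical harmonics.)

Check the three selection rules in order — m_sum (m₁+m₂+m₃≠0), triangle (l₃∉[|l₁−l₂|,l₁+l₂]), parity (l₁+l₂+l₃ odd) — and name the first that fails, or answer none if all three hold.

Σmᵢ = 0  ✓
l₃∈[|l₁−l₂|,l₁+l₂]=[4,8], have l₃=3  ✗
Σlᵢ = 11 ⇒ odd

triangle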